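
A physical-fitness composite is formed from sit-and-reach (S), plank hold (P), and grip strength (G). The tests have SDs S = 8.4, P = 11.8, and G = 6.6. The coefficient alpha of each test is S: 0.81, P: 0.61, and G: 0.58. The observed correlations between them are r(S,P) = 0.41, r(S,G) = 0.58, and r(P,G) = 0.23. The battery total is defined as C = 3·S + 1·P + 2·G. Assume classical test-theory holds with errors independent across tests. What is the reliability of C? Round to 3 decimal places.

0.850

Var(C) = 3²·8.4² + 11.8² + 2²·6.6² + 2·[3·8.4·11.8·0.41 + 6·8.4·6.6·0.58 + 2·11.8·6.6·0.23] = 948.52 + 701.347 = 1649.87.
Under uncorrelated errors the observed covariances equal the true-score covariances, so only the own-variance terms attenuate.
True-score variance = [3²·8.4²·0.81 + 11.8²·0.61 + 2²·6.6²·0.58] + 701.347 = 700.378 + 701.347 = 1401.73.
Reliability = 1401.73 / 1649.87 = 0.850.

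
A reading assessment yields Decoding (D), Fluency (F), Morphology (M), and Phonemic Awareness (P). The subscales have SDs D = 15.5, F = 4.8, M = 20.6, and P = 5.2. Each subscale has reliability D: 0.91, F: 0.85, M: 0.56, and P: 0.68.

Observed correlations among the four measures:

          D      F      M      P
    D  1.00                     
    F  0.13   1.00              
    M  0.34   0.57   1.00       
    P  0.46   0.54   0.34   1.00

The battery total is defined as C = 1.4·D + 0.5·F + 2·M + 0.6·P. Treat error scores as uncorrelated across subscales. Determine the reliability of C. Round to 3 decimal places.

0.742

Var(C) = 1.4²·15.5² + 0.5²·4.8² + 2²·20.6² + 0.6²·5.2² + 2·[0.7·15.5·4.8·0.13 + 2.8·15.5·20.6·0.34 + 0.84·15.5·5.2·0.46 + 4.8·20.6·0.57 + 0.3·4.8·5.2·0.54 + 1.2·20.6·5.2·0.34] = 2183.82 + 891.996 = 3075.82.
With uncorrelated errors the cross-covariances are all true-score covariance, so they carry over unchanged; only the diagonal terms shrink to ρᵢσᵢ².
True-score variance = [1.4²·15.5²·0.91 + 0.5²·4.8²·0.85 + 2²·20.6²·0.56 + 0.6²·5.2²·0.68] + 891.996 = 1390.59 + 891.996 = 2282.59.
Reliability = 2282.59 / 3075.82 = 0.742.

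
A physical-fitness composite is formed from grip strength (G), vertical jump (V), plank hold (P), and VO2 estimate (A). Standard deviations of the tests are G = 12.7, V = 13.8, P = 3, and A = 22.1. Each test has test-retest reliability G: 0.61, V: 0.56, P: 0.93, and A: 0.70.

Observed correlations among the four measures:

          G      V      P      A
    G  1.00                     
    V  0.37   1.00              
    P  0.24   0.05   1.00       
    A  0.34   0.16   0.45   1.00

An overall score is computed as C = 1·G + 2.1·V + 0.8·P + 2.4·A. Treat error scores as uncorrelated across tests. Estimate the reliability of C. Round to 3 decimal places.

Var(C) = 12.7² + 2.1²·13.8² + 0.8²·3² + 2.4²·22.1² + 2·[2.1·12.7·13.8·0.37 + 0.8·12.7·3·0.24 + 2.4·12.7·22.1·0.34 + 1.68·13.8·3·0.05 + 5.04·13.8·22.1·0.16 + 1.92·3·22.1·0.45] = 3820.13 + 1358.43 = 5178.56.
Under uncorrelated errors the observed covariances equal the true-score covariances, so only the own-variance terms attenuate.
True-score variance = [12.7²·0.61 + 2.1²·13.8²·0.56 + 0.8²·3²·0.93 + 2.4²·22.1²·0.70] + 1358.43 = 2543.32 + 1358.43 = 3901.75.
Reliability = 3901.75 / 5178.56 = 0.753.

0.753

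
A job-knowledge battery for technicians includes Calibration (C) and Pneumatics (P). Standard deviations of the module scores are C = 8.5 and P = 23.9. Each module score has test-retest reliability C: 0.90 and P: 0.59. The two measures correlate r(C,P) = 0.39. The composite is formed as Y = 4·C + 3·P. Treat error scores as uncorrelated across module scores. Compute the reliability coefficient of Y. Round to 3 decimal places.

0.729

Var(Y) = 4²·8.5² + 3²·23.9² + 2·[12·8.5·23.9·0.39] = 6296.89 + 1901.48 = 8198.37.
Because errors are independent across components, Cov(Tᵢ,Tⱼ) = Cov(Xᵢ,Xⱼ); the off-diagonal part of the true-score variance is the same as above.
True-score variance = [4²·8.5²·0.90 + 3²·23.9²·0.59] + 1901.48 = 4073.53 + 1901.48 = 5975.01.
Reliability = 5975.01 / 8198.37 = 0.729.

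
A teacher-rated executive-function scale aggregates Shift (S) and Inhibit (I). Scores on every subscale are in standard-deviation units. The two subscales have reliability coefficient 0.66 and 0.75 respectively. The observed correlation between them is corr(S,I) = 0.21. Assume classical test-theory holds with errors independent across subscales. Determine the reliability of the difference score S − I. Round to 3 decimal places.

0.627

Var(S−I) = 1 + 1 − 2·0.21 = 2 − 0.42 = 1.58.
Because errors are independent across components, Cov(Tᵢ,Tⱼ) = Cov(Xᵢ,Xⱼ); the off-diagonal part of the true-score variance is the same as above.
True-score variance = [0.66 + 0.75] − 0.42 = 1.41 − 0.42 = 0.99.
Reliability = 0.99 / 1.58 = 0.627.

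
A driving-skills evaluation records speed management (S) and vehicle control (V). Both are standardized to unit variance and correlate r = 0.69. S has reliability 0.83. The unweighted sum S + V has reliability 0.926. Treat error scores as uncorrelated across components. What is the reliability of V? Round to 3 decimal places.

0.920

Var(S+V) = 2 + 2·0.69 = 3.380.
True-score variance = ρ_S + ρ_V + 2·0.69, so 0.926 = (0.83 + ρ_V + 1.38) / 3.380.
ρ_V = 0.926·3.380 − 0.83 − 1.38 = 0.920.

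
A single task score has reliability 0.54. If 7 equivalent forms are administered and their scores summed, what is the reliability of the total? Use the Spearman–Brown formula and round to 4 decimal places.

ρ_k = kρ / (1 + (k−1)ρ) = 7·0.54 / (1 + 6·0.54) = 3.780 / 4.240 = 0.8915.

0.8915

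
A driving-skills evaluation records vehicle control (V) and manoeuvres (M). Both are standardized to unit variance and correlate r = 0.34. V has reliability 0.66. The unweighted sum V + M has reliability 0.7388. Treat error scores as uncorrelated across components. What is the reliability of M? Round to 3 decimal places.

0.640

Var(V+M) = 2 + 2·0.34 = 2.680.
True-score variance = ρ_V + ρ_M + 2·0.34, so 0.7388 = (0.66 + ρ_M + 0.68) / 2.680.
ρ_M = 0.7388·2.680 − 0.66 − 0.68 = 0.640.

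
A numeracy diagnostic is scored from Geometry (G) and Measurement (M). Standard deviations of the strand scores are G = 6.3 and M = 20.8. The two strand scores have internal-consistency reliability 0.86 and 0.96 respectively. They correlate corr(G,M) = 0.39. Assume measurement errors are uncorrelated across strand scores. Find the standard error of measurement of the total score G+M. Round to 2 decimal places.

4.78

Var(total) = 472.33 + 102.211 = 574.541.
True-score variance = 449.468 + 102.211 = 551.679, so reliability = 0.9602.
Error variance = 574.541 − 551.679 = 22.8622; SEM = √22.8622 = 4.78.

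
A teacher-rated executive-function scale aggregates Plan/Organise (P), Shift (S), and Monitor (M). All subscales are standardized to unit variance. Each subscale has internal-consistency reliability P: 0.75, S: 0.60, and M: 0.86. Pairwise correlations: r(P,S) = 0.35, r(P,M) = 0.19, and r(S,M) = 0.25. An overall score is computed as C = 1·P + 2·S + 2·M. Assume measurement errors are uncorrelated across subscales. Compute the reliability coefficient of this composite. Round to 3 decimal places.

Var(C) = 1 + 2² + 2² + 2·[2·0.35 + 2·0.19 + 4·0.25] = 9 + 4.16 = 13.16.
Under uncorrelated errors the observed covariances equal the true-score covariances, so only the own-variance terms attenuate.
True-score variance = [0.75 + 2²·0.60 + 2²·0.86] + 4.16 = 6.59 + 4.16 = 10.75.
Reliability = 10.75 / 13.16 = 0.817.

0.817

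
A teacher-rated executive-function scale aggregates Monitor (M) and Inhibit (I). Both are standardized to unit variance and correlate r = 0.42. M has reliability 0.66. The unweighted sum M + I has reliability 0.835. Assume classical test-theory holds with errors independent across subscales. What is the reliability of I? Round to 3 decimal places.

Var(M+I) = 2 + 2·0.42 = 2.840.
True-score variance = ρ_M + ρ_I + 2·0.42, so 0.835 = (0.66 + ρ_I + 0.84) / 2.840.
ρ_I = 0.835·2.840 − 0.66 − 0.84 = 0.871.

0.871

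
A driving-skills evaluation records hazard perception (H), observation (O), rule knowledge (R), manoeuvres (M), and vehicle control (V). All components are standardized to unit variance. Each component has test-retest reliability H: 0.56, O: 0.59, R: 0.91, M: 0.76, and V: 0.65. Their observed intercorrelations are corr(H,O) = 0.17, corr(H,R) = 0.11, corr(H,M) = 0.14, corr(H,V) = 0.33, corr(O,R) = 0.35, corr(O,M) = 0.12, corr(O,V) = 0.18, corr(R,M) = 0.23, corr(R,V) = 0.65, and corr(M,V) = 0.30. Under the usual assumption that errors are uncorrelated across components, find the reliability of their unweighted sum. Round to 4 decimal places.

0.8494

Var(H+O+R+M+V) = 5 + 2·[0.17 + 0.11 + 0.14 + 0.33 + 0.35 + 0.12 + 0.18 + 0.23 + 0.65 + 0.30] = 5 + 5.16 = 10.16.
With uncorrelated errors the cross-covariances are all true-score covariance, so they carry over unchanged; only the diagonal terms shrink to ρᵢσᵢ².
True-score variance = [0.56 + 0.59 + 0.91 + 0.76 + 0.65] + 5.16 = 3.47 + 5.16 = 8.63.
Reliability = 8.63 / 10.16 = 0.8494.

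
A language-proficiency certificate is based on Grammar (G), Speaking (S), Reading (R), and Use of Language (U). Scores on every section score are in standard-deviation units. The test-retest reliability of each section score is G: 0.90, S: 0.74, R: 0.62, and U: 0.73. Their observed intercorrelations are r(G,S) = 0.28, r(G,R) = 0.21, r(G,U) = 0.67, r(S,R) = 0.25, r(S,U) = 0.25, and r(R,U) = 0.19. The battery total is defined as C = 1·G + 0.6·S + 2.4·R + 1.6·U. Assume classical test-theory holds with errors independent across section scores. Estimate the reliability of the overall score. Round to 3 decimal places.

0.806

Var(C) = 1 + 0.6² + 2.4² + 1.6² + 2·[0.6·0.28 + 2.4·0.21 + 1.6·0.67 + 1.44·0.25 + 0.96·0.25 + 3.84·0.19] = 9.68 + 6.1472 = 15.8272.
Under uncorrelated errors the observed covariances equal the true-score covariances, so only the own-variance terms attenuate.
True-score variance = [0.90 + 0.6²·0.74 + 2.4²·0.62 + 1.6²·0.73] + 6.1472 = 6.6064 + 6.1472 = 12.7536.
Reliability = 12.7536 / 15.8272 = 0.806.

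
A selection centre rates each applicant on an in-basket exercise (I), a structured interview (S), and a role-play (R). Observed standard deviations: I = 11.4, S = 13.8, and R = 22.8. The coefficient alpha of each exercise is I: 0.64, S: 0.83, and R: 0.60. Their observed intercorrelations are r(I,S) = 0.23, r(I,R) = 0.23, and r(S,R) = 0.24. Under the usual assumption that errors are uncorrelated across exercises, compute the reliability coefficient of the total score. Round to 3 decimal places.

Var(I+S+R) = 11.4² + 13.8² + 22.8² + 2·[11.4·13.8·0.23 + 11.4·22.8·0.23 + 13.8·22.8·0.24] = 840.24 + 342.958 = 1183.2.
Under uncorrelated errors the observed covariances equal the true-score covariances, so only the own-variance terms attenuate.
True-score variance = [11.4²·0.64 + 13.8²·0.83 + 22.8²·0.60] + 342.958 = 553.144 + 342.958 = 896.101.
Reliability = 896.101 / 1183.2 = 0.757.

0.757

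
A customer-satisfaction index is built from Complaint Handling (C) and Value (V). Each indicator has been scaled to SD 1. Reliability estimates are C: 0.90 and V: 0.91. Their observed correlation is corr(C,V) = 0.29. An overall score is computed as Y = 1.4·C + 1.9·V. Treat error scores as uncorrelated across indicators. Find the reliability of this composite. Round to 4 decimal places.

0.9268

Var(Y) = 1.4² + 1.9² + 2·[2.66·0.29] = 5.57 + 1.5428 = 7.1128.
Under uncorrelated errors the observed covariances equal the true-score covariances, so only the own-variance terms attenuate.
True-score variance = [1.4²·0.90 + 1.9²·0.91] + 1.5428 = 5.0491 + 1.5428 = 6.5919.
Reliability = 6.5919 / 7.1128 = 0.9268.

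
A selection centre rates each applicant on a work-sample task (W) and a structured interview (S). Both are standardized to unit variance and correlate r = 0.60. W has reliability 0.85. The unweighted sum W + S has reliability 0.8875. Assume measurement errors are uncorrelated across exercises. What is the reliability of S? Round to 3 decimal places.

0.790

Var(W+S) = 2 + 2·0.60 = 3.200.
True-score variance = ρ_W + ρ_S + 2·0.60, so 0.8875 = (0.85 + ρ_S + 1.20) / 3.200.
ρ_S = 0.8875·3.200 − 0.85 − 1.20 = 0.790.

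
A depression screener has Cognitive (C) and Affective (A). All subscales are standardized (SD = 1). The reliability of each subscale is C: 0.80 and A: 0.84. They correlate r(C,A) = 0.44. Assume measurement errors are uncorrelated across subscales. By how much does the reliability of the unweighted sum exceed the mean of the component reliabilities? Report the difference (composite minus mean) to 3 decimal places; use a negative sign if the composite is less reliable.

Var(sum) = 2 + 0.88 = 2.88; true-score variance = 1.64 + 0.88 = 2.52; composite reliability = 0.8750.
Mean component reliability = 0.8200.
Difference = 0.8750 − 0.8200 = 0.055.

0.055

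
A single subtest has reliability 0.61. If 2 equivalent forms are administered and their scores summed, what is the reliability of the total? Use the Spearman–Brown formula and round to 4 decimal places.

ρ_k = kρ / (1 + (k−1)ρ) = 2·0.61 / (1 + 1·0.61) = 1.220 / 1.610 = 0.7578.

0.7578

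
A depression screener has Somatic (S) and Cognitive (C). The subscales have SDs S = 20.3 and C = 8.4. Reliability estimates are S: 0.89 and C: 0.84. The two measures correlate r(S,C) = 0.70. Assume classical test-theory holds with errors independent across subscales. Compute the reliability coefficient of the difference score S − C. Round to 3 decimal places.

0.768

Var(S−C) = 20.3² + 8.4² − 2·20.3·8.4·0.70 = 482.65 − 238.728 = 243.922.
Under uncorrelated errors the observed covariances equal the true-score covariances, so only the own-variance terms attenuate.
True-score variance = [20.3²·0.89 + 8.4²·0.84] − 238.728 = 426.031 − 238.728 = 187.303.
Reliability = 187.303 / 243.922 = 0.768.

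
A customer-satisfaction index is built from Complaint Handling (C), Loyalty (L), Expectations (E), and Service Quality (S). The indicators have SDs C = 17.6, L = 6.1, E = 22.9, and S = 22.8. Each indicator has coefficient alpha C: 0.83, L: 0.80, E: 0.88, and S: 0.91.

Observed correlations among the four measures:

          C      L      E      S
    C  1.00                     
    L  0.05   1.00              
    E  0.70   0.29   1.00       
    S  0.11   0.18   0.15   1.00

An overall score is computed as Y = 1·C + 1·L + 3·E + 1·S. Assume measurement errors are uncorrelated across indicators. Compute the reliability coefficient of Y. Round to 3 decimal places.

Var(Y) = 17.6² + 6.1² + 3²·22.9² + 22.8² + 2·[17.6·6.1·0.05 + 3·17.6·22.9·0.70 + 17.6·22.8·0.11 + 3·6.1·22.9·0.29 + 6.1·22.8·0.18 + 3·22.9·22.8·0.15] = 5586.5 + 2554.82 = 8141.32.
With uncorrelated errors the cross-covariances are all true-score covariance, so they carry over unchanged; only the diagonal terms shrink to ρᵢσᵢ².
True-score variance = [17.6²·0.83 + 6.1²·0.80 + 3²·22.9²·0.88 + 22.8²·0.91] + 2554.82 = 4913.25 + 2554.82 = 7468.07.
Reliability = 7468.07 / 8141.32 = 0.917.

0.917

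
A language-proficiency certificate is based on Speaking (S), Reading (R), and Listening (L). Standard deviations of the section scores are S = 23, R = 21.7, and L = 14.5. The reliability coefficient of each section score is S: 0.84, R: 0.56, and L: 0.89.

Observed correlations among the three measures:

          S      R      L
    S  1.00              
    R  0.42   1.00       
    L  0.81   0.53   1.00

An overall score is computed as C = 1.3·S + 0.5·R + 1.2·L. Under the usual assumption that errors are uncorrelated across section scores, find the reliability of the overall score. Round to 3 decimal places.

Var(C) = 1.3²·23² + 0.5²·21.7² + 1.2²·14.5² + 2·[0.65·23·21.7·0.42 + 1.56·23·14.5·0.81 + 0.6·21.7·14.5·0.53] = 1314.49 + 1315.45 = 2629.94.
Because errors are independent across components, Cov(Tᵢ,Tⱼ) = Cov(Xᵢ,Xⱼ); the off-diagonal part of the true-score variance is the same as above.
True-score variance = [1.3²·23²·0.84 + 0.5²·21.7²·0.56 + 1.2²·14.5²·0.89] + 1315.45 = 1086.35 + 1315.45 = 2401.8.
Reliability = 2401.8 / 2629.94 = 0.913.

0.913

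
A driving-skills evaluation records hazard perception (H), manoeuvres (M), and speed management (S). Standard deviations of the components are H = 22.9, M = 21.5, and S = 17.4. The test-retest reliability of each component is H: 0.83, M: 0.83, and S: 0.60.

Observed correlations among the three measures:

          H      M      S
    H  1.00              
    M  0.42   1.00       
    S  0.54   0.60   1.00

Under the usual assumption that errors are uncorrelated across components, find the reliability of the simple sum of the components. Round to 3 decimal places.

0.888

Var(H+M+S) = 22.9² + 21.5² + 17.4² + 2·[22.9·21.5·0.42 + 22.9·17.4·0.54 + 21.5·17.4·0.60] = 1289.42 + 1292.83 = 2582.25.
With uncorrelated errors the cross-covariances are all true-score covariance, so they carry over unchanged; only the diagonal terms shrink to ρᵢσᵢ².
True-score variance = [22.9²·0.83 + 21.5²·0.83 + 17.4²·0.60] + 1292.83 = 1000.58 + 1292.83 = 2293.41.
Reliability = 2293.41 / 2582.25 = 0.888.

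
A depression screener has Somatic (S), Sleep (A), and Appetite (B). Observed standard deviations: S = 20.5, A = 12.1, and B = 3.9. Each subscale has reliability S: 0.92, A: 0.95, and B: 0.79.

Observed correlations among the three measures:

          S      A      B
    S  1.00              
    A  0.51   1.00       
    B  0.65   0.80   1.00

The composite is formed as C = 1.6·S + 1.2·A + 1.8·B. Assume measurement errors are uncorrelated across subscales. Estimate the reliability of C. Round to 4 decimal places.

0.9532

Var(C) = 1.6²·20.5² + 1.2²·12.1² + 1.8²·3.9² + 2·[1.92·20.5·12.1·0.51 + 2.88·20.5·3.9·0.65 + 2.16·12.1·3.9·0.80] = 1335.95 + 948.203 = 2284.15.
Under uncorrelated errors the observed covariances equal the true-score covariances, so only the own-variance terms attenuate.
True-score variance = [1.6²·20.5²·0.92 + 1.2²·12.1²·0.95 + 1.8²·3.9²·0.79] + 948.203 = 1228.99 + 948.203 = 2177.2.
Reliability = 2177.2 / 2284.15 = 0.9532.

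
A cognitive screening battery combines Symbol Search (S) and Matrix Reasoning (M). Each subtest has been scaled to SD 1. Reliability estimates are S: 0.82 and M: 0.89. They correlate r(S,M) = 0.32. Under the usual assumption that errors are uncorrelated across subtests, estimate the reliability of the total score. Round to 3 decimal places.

0.890

Var(S+M) = 2 + 2·[0.32] = 2 + 0.64 = 2.64.
Because errors are independent across components, Cov(Tᵢ,Tⱼ) = Cov(Xᵢ,Xⱼ); the off-diagonal part of the true-score variance is the same as above.
True-score variance = [0.82 + 0.89] + 0.64 = 1.71 + 0.64 = 2.35.
Reliability = 2.35 / 2.64 = 0.890.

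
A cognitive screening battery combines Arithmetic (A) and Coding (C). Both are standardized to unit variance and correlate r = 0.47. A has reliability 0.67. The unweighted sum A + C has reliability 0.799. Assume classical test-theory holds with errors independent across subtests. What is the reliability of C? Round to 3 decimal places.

0.739

Var(A+C) = 2 + 2·0.47 = 2.940.
True-score variance = ρ_A + ρ_C + 2·0.47, so 0.799 = (0.67 + ρ_C + 0.94) / 2.940.
ρ_C = 0.799·2.940 − 0.67 − 0.94 = 0.739.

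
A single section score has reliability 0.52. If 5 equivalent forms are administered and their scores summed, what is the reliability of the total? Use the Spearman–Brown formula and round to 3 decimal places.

ρ_k = kρ / (1 + (k−1)ρ) = 5·0.52 / (1 + 4·0.52) = 2.600 / 3.080 = 0.844.

0.844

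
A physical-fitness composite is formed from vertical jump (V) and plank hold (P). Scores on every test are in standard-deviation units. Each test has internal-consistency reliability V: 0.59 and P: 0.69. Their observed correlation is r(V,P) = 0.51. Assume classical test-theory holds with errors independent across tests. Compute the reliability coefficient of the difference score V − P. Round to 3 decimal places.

0.265

Var(V−P) = 1 + 1 − 2·0.51 = 2 − 1.02 = 0.98.
Because errors are independent across components, Cov(Tᵢ,Tⱼ) = Cov(Xᵢ,Xⱼ); the off-diagonal part of the true-score variance is the same as above.
True-score variance = [0.59 + 0.69] − 1.02 = 1.28 − 1.02 = 0.26.
Reliability = 0.26 / 0.98 = 0.265.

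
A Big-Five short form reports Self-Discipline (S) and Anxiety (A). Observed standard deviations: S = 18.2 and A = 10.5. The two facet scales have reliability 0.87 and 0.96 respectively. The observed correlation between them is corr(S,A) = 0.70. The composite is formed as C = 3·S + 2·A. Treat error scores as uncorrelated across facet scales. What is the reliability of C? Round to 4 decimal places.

0.9194

Var(C) = 3²·18.2² + 2²·10.5² + 2·[6·18.2·10.5·0.70] = 3422.16 + 1605.24 = 5027.4.
Because errors are independent across components, Cov(Tᵢ,Tⱼ) = Cov(Xᵢ,Xⱼ); the off-diagonal part of the true-score variance is the same as above.
True-score variance = [3²·18.2²·0.87 + 2²·10.5²·0.96] + 1605.24 = 3016.97 + 1605.24 = 4622.21.
Reliability = 4622.21 / 5027.4 = 0.9194.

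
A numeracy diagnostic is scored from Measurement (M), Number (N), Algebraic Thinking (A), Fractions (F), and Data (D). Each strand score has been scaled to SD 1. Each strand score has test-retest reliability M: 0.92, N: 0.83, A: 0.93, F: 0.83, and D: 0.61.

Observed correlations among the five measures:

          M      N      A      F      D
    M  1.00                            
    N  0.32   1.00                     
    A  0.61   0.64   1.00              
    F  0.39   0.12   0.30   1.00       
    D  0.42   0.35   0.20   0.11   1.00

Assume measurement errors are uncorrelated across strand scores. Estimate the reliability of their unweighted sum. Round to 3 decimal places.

Var(M+N+A+F+D) = 5 + 2·[0.32 + 0.61 + 0.39 + 0.42 + 0.64 + 0.12 + 0.35 + 0.30 + 0.20 + 0.11] = 5 + 6.92 = 11.92.
Because errors are independent across components, Cov(Tᵢ,Tⱼ) = Cov(Xᵢ,Xⱼ); the off-diagonal part of the true-score variance is the same as above.
True-score variance = [0.92 + 0.83 + 0.93 + 0.83 + 0.61] + 6.92 = 4.12 + 6.92 = 11.04.
Reliability = 11.04 / 11.92 = 0.926.

0.926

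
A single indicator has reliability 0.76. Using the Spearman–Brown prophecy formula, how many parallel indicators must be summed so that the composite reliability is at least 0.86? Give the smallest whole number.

2

k ≥ ρ*(1−ρ₁)/(ρ₁(1−ρ*)) = 0.86·0.24 / (0.76·0.14) = 1.940.
Smallest integer k = 2.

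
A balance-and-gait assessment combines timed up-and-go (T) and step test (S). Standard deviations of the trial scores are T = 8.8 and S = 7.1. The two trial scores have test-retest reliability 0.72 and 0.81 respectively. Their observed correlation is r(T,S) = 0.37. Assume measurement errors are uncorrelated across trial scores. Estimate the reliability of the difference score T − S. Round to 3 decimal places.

Var(T−S) = 8.8² + 7.1² − 2·8.8·7.1·0.37 = 127.85 − 46.2352 = 81.6148.
Under uncorrelated errors the observed covariances equal the true-score covariances, so only the own-variance terms attenuate.
True-score variance = [8.8²·0.72 + 7.1²·0.81] − 46.2352 = 96.5889 − 46.2352 = 50.3537.
Reliability = 50.3537 / 81.6148 = 0.617.

0.617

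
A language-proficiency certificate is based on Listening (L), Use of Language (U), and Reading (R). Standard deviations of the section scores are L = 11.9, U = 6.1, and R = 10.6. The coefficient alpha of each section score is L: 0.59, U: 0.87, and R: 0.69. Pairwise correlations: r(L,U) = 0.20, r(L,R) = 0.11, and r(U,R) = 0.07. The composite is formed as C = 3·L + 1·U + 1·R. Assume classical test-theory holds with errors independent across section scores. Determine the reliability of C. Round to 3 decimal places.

0.649

Var(C) = 3²·11.9² + 6.1² + 10.6² + 2·[3·11.9·6.1·0.20 + 3·11.9·10.6·0.11 + 6.1·10.6·0.07] = 1424.06 + 179.413 = 1603.47.
Under uncorrelated errors the observed covariances equal the true-score covariances, so only the own-variance terms attenuate.
True-score variance = [3²·11.9²·0.59 + 6.1²·0.87 + 10.6²·0.69] + 179.413 = 861.85 + 179.413 = 1041.26.
Reliability = 1041.26 / 1603.47 = 0.649.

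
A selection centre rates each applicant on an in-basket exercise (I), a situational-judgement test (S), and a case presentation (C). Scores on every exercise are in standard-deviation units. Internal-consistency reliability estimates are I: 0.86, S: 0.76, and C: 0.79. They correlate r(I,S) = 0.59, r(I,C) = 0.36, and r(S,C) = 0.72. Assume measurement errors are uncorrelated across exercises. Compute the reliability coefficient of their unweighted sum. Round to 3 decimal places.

Var(I+S+C) = 3 + 2·[0.59 + 0.36 + 0.72] = 3 + 3.34 = 6.34.
Because errors are independent across components, Cov(Tᵢ,Tⱼ) = Cov(Xᵢ,Xⱼ); the off-diagonal part of the true-score variance is the same as above.
True-score variance = [0.86 + 0.76 + 0.79] + 3.34 = 2.41 + 3.34 = 5.75.
Reliability = 5.75 / 6.34 = 0.907.

0.907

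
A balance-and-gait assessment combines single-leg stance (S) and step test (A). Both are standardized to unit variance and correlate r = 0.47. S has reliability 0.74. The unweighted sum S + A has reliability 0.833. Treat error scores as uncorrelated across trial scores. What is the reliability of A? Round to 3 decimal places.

0.769

Var(S+A) = 2 + 2·0.47 = 2.940.
True-score variance = ρ_S + ρ_A + 2·0.47, so 0.833 = (0.74 + ρ_A + 0.94) / 2.940.
ρ_A = 0.833·2.940 − 0.74 − 0.94 = 0.769.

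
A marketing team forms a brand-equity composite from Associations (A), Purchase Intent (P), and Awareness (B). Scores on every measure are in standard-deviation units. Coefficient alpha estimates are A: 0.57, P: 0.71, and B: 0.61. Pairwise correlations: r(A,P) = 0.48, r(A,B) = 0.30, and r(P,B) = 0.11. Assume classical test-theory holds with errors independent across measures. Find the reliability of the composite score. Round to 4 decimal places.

Var(A+P+B) = 3 + 2·[0.48 + 0.30 + 0.11] = 3 + 1.78 = 4.78.
With uncorrelated errors the cross-covariances are all true-score covariance, so they carry over unchanged; only the diagonal terms shrink to ρᵢσᵢ².
True-score variance = [0.57 + 0.71 + 0.61] + 1.78 = 1.89 + 1.78 = 3.67.
Reliability = 3.67 / 4.78 = 0.7678.

0.7678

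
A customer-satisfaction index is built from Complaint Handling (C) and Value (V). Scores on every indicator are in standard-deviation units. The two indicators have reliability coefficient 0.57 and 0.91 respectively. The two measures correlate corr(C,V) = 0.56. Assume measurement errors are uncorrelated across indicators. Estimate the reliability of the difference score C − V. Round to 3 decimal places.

0.409

Var(C−V) = 1 + 1 − 2·0.56 = 2 − 1.12 = 0.88.
With uncorrelated errors the cross-covariances are all true-score covariance, so they carry over unchanged; only the diagonal terms shrink to ρᵢσᵢ².
True-score variance = [0.57 + 0.91] − 1.12 = 1.48 − 1.12 = 0.36.
Reliability = 0.36 / 0.88 = 0.409.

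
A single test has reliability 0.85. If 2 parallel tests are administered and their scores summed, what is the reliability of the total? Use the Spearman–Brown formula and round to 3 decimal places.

ρ_k = kρ / (1 + (k−1)ρ) = 2·0.85 / (1 + 1·0.85) = 1.700 / 1.850 = 0.919.

0.919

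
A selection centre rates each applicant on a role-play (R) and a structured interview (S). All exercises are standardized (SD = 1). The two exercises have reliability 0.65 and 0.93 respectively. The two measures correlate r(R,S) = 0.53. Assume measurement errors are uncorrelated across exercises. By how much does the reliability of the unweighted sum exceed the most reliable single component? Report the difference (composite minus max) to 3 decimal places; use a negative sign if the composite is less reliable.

Var(sum) = 2 + 1.06 = 3.06; true-score variance = 1.58 + 1.06 = 2.64; composite reliability = 0.8627.
Max component reliability = 0.9300.
Difference = 0.8627 − 0.9300 = -0.067.

-0.067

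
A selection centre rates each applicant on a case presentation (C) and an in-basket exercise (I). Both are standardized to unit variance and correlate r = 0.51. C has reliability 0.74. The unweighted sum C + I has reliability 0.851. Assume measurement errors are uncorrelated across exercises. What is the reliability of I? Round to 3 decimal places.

0.810

Var(C+I) = 2 + 2·0.51 = 3.020.
True-score variance = ρ_C + ρ_I + 2·0.51, so 0.851 = (0.74 + ρ_I + 1.02) / 3.020.
ρ_I = 0.851·3.020 − 0.74 − 1.02 = 0.810.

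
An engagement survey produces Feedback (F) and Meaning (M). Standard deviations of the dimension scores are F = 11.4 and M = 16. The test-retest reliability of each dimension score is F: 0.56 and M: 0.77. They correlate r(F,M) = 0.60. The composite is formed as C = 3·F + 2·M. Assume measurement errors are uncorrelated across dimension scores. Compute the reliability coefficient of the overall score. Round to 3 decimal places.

Var(C) = 3²·11.4² + 2²·16² + 2·[6·11.4·16·0.60] = 2193.64 + 1313.28 = 3506.92.
Under uncorrelated errors the observed covariances equal the true-score covariances, so only the own-variance terms attenuate.
True-score variance = [3²·11.4²·0.56 + 2²·16²·0.77] + 1313.28 = 1443.48 + 1313.28 = 2756.76.
Reliability = 2756.76 / 3506.92 = 0.786.

0.786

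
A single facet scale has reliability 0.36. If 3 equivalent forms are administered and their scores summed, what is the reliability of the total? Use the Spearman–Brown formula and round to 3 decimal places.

ρ_k = kρ / (1 + (k−1)ρ) = 3·0.36 / (1 + 2·0.36) = 1.080 / 1.720 = 0.628.

0.628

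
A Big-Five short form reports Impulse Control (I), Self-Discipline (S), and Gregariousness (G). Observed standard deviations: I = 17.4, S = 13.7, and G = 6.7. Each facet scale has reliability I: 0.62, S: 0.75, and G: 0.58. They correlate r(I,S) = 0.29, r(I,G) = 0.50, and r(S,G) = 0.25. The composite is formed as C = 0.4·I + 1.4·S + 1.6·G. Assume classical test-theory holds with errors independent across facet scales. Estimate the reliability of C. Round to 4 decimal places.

Var(C) = 0.4²·17.4² + 1.4²·13.7² + 1.6²·6.7² + 2·[0.56·17.4·13.7·0.29 + 0.64·17.4·6.7·0.50 + 2.24·13.7·6.7·0.25] = 531.232 + 254.842 = 786.074.
With uncorrelated errors the cross-covariances are all true-score covariance, so they carry over unchanged; only the diagonal terms shrink to ρᵢσᵢ².
True-score variance = [0.4²·17.4²·0.62 + 1.4²·13.7²·0.75 + 1.6²·6.7²·0.58] + 254.842 = 372.591 + 254.842 = 627.433.
Reliability = 627.433 / 786.074 = 0.7982.

0.7982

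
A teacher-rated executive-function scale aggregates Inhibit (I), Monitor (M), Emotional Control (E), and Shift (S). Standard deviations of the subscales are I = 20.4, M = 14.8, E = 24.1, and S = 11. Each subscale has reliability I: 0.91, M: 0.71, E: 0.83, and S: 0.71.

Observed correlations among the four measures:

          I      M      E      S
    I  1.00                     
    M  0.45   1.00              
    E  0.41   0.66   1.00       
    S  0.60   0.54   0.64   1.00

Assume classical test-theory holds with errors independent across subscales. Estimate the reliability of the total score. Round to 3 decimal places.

0.928

Var(I+M+E+S) = 20.4² + 14.8² + 24.1² + 11² + 2·[20.4·14.8·0.45 + 20.4·24.1·0.41 + 20.4·11·0.60 + 14.8·24.1·0.66 + 14.8·11·0.54 + 24.1·11·0.64] = 1337.01 + 1930.12 = 3267.13.
Because errors are independent across components, Cov(Tᵢ,Tⱼ) = Cov(Xᵢ,Xⱼ); the off-diagonal part of the true-score variance is the same as above.
True-score variance = [20.4²·0.91 + 14.8²·0.71 + 24.1²·0.83 + 11²·0.71] + 1930.12 = 1102.21 + 1930.12 = 3032.33.
Reliability = 3032.33 / 3267.13 = 0.928.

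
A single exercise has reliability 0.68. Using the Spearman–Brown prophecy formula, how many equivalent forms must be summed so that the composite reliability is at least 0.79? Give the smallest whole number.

k ≥ ρ*(1−ρ₁)/(ρ₁(1−ρ*)) = 0.79·0.32 / (0.68·0.21) = 1.770.
Smallest integer k = 2.

2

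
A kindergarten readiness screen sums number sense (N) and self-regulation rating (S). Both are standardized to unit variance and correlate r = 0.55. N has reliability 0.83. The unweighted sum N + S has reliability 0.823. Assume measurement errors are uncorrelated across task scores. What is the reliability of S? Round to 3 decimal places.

Var(N+S) = 2 + 2·0.55 = 3.100.
True-score variance = ρ_N + ρ_S + 2·0.55, so 0.823 = (0.83 + ρ_S + 1.10) / 3.100.
ρ_S = 0.823·3.100 − 0.83 − 1.10 = 0.621.

0.621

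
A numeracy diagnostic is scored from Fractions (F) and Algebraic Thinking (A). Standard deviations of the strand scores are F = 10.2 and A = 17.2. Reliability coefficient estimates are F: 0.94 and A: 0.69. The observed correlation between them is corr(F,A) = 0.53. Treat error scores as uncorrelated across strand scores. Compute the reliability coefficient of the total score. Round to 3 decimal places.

Var(F+A) = 10.2² + 17.2² + 2·[10.2·17.2·0.53] = 399.88 + 185.966 = 585.846.
Under uncorrelated errors the observed covariances equal the true-score covariances, so only the own-variance terms attenuate.
True-score variance = [10.2²·0.94 + 17.2²·0.69] + 185.966 = 301.927 + 185.966 = 487.894.
Reliability = 487.894 / 585.846 = 0.833.

0.833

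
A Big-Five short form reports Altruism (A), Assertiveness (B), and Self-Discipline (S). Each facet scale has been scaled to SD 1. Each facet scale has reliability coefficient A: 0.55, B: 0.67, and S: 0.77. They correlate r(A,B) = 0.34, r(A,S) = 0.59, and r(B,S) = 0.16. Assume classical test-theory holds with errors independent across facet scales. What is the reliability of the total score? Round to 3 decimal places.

Var(A+B+S) = 3 + 2·[0.34 + 0.59 + 0.16] = 3 + 2.18 = 5.18.
With uncorrelated errors the cross-covariances are all true-score covariance, so they carry over unchanged; only the diagonal terms shrink to ρᵢσᵢ².
True-score variance = [0.55 + 0.67 + 0.77] + 2.18 = 1.99 + 2.18 = 4.17.
Reliability = 4.17 / 5.18 = 0.805.

0.805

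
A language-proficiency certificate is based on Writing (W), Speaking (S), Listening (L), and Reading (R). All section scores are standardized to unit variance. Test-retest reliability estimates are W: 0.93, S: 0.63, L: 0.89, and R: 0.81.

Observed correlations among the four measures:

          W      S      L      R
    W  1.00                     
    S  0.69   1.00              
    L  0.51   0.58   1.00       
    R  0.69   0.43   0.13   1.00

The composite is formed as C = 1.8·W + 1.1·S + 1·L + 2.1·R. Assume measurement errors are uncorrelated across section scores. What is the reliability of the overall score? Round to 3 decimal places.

0.931

Var(C) = 1.8² + 1.1² + 1 + 2.1² + 2·[1.98·0.69 + 1.8·0.51 + 3.78·0.69 + 1.1·0.58 + 2.31·0.43 + 2.1·0.13] = 9.86 + 13.5934 = 23.4534.
Under uncorrelated errors the observed covariances equal the true-score covariances, so only the own-variance terms attenuate.
True-score variance = [1.8²·0.93 + 1.1²·0.63 + 0.89 + 2.1²·0.81] + 13.5934 = 8.2376 + 13.5934 = 21.831.
Reliability = 21.831 / 23.4534 = 0.931.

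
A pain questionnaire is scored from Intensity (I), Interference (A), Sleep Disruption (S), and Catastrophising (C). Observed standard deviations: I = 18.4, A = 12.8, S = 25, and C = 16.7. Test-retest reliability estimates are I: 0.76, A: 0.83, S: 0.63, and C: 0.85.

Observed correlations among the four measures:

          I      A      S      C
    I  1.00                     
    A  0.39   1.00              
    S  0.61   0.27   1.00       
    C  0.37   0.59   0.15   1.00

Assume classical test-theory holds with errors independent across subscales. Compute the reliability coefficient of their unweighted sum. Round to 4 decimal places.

0.8695

Var(I+A+S+C) = 18.4² + 12.8² + 25² + 16.7² + 2·[18.4·12.8·0.39 + 18.4·25·0.61 + 18.4·16.7·0.37 + 12.8·25·0.27 + 12.8·16.7·0.59 + 25·16.7·0.15] = 1406.29 + 1522.58 = 2928.87.
Because errors are independent across components, Cov(Tᵢ,Tⱼ) = Cov(Xᵢ,Xⱼ); the off-diagonal part of the true-score variance is the same as above.
True-score variance = [18.4²·0.76 + 12.8²·0.83 + 25²·0.63 + 16.7²·0.85] + 1522.58 = 1024.1 + 1522.58 = 2546.68.
Reliability = 2546.68 / 2928.87 = 0.8695.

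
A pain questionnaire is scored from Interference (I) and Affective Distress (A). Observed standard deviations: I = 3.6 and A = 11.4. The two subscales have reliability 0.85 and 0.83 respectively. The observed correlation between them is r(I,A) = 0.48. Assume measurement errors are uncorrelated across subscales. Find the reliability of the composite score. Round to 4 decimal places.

Var(I+A) = 3.6² + 11.4² + 2·[3.6·11.4·0.48] = 142.92 + 39.3984 = 182.318.
Because errors are independent across components, Cov(Tᵢ,Tⱼ) = Cov(Xᵢ,Xⱼ); the off-diagonal part of the true-score variance is the same as above.
True-score variance = [3.6²·0.85 + 11.4²·0.83] + 39.3984 = 118.883 + 39.3984 = 158.281.
Reliability = 158.281 / 182.318 = 0.8682.

0.8682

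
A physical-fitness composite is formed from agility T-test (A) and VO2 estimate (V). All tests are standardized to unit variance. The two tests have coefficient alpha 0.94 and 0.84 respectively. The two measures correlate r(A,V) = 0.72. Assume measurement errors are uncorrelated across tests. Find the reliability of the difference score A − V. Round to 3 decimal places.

Var(A−V) = 1 + 1 − 2·0.72 = 2 − 1.44 = 0.56.
With uncorrelated errors the cross-covariances are all true-score covariance, so they carry over unchanged; only the diagonal terms shrink to ρᵢσᵢ².
True-score variance = [0.94 + 0.84] − 1.44 = 1.78 − 1.44 = 0.34.
Reliability = 0.34 / 0.56 = 0.607.

0.607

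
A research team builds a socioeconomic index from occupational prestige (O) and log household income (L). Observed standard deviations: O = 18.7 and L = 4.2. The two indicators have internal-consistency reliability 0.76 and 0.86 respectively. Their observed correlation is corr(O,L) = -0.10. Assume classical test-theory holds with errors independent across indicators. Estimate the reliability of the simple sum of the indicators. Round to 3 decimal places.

0.754

Var(O+L) = 18.7² + 4.2² + 2·[18.7·4.2·(-0.10)] = 367.33 − 15.708 = 351.622.
With uncorrelated errors the cross-covariances are all true-score covariance, so they carry over unchanged; only the diagonal terms shrink to ρᵢσᵢ².
True-score variance = [18.7²·0.76 + 4.2²·0.86] − 15.708 = 280.935 − 15.708 = 265.227.
Reliability = 265.227 / 351.622 = 0.754.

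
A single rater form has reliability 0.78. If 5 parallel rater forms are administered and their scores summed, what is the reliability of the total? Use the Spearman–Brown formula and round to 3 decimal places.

ρ_k = kρ / (1 + (k−1)ρ) = 5·0.78 / (1 + 4·0.78) = 3.900 / 4.120 = 0.947.

0.947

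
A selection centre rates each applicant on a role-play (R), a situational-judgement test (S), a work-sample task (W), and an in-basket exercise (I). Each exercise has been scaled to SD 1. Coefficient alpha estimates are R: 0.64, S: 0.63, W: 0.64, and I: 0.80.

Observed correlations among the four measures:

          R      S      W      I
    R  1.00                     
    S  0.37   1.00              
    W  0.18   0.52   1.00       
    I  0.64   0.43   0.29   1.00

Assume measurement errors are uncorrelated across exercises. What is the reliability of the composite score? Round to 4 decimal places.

Var(R+S+W+I) = 4 + 2·[0.37 + 0.18 + 0.64 + 0.52 + 0.43 + 0.29] = 4 + 4.86 = 8.86.
Under uncorrelated errors the observed covariances equal the true-score covariances, so only the own-variance terms attenuate.
True-score variance = [0.64 + 0.63 + 0.64 + 0.80] + 4.86 = 2.71 + 4.86 = 7.57.
Reliability = 7.57 / 8.86 = 0.8544.

0.8544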